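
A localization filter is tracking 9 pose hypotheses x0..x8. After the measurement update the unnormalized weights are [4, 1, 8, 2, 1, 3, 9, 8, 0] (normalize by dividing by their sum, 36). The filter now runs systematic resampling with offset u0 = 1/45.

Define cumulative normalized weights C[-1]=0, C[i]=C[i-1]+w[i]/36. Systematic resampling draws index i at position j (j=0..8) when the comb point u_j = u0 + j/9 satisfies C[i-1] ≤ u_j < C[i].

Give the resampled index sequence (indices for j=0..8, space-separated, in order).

0 1 2 2 5 6 6 7 7

C = [1/9, 5/36, 13/36, 5/12, 4/9, 19/36, 7/9, 1, 1]
j=0: u_0=1/45 ∈ [0, 1/9) → index 0
j=1: u_1=2/15 ∈ [1/9, 5/36) → index 1
j=2: u_2=11/45 ∈ [5/36, 13/36) → index 2
j=3: u_3=16/45 ∈ [5/36, 13/36) → index 2
j=4: u_4=7/15 ∈ [4/9, 19/36) → index 5
j=5: u_5=26/45 ∈ [19/36, 7/9) → index 6
j=6: u_6=31/45 ∈ [19/36, 7/9) → index 6
j=7: u_7=4/5 ∈ [7/9, 1) → index 7
j=8: u_8=41/45 ∈ [7/9, 1) → index 7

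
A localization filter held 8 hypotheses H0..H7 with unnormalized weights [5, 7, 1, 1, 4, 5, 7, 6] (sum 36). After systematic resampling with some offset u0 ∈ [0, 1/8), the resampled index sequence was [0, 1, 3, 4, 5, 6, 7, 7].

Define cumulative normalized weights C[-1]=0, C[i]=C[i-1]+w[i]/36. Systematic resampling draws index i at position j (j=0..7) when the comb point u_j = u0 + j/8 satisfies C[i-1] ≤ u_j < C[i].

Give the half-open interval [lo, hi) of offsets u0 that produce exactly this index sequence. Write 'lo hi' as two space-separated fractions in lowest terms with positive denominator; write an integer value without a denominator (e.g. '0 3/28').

1/9 1/8

C = [5/36, 1/3, 13/36, 7/18, 1/2, 23/36, 5/6, 1]
j=0 picked index 0: u0 ∈ [0, 5/36)
j=1 picked index 1: u0 ∈ [1/72, 5/24)
j=2 picked index 3: u0 ∈ [1/9, 5/36)
j=3 picked index 4: u0 ∈ [1/72, 1/8)
j=4 picked index 5: u0 ∈ [0, 5/36)
j=5 picked index 6: u0 ∈ [1/72, 5/24)
j=6 picked index 7: u0 ∈ [1/12, 1/4)
j=7 picked index 7: u0 ∈ [-1/24, 1/8)
intersection: [1/9, 1/8)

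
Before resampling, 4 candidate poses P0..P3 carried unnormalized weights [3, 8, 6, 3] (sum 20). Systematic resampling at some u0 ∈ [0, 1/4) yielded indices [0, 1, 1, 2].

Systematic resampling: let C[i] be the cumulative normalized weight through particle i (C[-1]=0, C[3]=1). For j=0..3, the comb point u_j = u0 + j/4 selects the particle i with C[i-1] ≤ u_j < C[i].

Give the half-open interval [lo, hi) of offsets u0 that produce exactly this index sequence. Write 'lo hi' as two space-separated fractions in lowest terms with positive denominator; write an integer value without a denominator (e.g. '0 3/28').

C = [3/20, 11/20, 17/20, 1]
j=0 picked index 0: u0 ∈ [0, 3/20)
j=1 picked index 1: u0 ∈ [-1/10, 3/10)
j=2 picked index 1: u0 ∈ [-7/20, 1/20)
j=3 picked index 2: u0 ∈ [-1/5, 1/10)
intersection: [0, 1/20)

0 1/20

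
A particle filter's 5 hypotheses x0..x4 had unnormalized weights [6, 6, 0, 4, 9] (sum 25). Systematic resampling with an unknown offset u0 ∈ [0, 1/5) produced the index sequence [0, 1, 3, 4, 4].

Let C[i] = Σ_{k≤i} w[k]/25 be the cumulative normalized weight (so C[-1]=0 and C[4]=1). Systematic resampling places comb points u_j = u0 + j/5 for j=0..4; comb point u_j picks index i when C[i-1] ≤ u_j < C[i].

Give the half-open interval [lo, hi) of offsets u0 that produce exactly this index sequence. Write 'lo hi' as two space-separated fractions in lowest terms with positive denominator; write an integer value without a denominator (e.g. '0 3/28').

C = [6/25, 12/25, 12/25, 16/25, 1]
j=0 picked index 0: u0 ∈ [0, 6/25)
j=1 picked index 1: u0 ∈ [1/25, 7/25)
j=2 picked index 3: u0 ∈ [2/25, 6/25)
j=3 picked index 4: u0 ∈ [1/25, 2/5)
j=4 picked index 4: u0 ∈ [-4/25, 1/5)
intersection: [2/25, 1/5)

2/25 1/5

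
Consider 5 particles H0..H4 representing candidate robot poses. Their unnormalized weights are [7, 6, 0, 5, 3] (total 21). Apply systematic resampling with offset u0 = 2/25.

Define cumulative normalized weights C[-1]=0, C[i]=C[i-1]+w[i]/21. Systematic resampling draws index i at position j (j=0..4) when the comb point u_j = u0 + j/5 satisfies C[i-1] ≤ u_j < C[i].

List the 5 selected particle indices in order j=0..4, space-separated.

C = [1/3, 13/21, 13/21, 6/7, 1]
j=0: u_0=2/25 ∈ [0, 1/3) → index 0
j=1: u_1=7/25 ∈ [0, 1/3) → index 0
j=2: u_2=12/25 ∈ [1/3, 13/21) → index 1
j=3: u_3=17/25 ∈ [13/21, 6/7) → index 3
j=4: u_4=22/25 ∈ [6/7, 1) → index 4

0 0 1 3 4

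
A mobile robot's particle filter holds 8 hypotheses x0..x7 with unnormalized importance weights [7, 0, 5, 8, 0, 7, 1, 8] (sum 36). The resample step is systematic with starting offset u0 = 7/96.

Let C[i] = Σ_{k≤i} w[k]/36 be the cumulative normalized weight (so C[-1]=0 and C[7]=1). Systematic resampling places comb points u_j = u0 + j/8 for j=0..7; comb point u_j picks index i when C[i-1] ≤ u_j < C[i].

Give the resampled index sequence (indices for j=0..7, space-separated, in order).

C = [7/36, 7/36, 1/3, 5/9, 5/9, 3/4, 7/9, 1]
j=0: u_0=7/96 ∈ [0, 7/36) → index 0
j=1: u_1=19/96 ∈ [7/36, 1/3) → index 2
j=2: u_2=31/96 ∈ [7/36, 1/3) → index 2
j=3: u_3=43/96 ∈ [1/3, 5/9) → index 3
j=4: u_4=55/96 ∈ [5/9, 3/4) → index 5
j=5: u_5=67/96 ∈ [5/9, 3/4) → index 5
j=6: u_6=79/96 ∈ [7/9, 1) → index 7
j=7: u_7=91/96 ∈ [7/9, 1) → index 7

0 2 2 3 5 5 7 7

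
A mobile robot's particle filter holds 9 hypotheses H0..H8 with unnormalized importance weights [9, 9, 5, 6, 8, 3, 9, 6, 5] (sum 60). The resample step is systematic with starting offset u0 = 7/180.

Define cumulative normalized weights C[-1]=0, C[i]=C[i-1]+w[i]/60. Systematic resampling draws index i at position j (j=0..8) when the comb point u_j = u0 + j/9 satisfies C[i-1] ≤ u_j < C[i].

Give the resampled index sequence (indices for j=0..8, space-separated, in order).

C = [3/20, 3/10, 23/60, 29/60, 37/60, 2/3, 49/60, 11/12, 1]
j=0: u_0=7/180 ∈ [0, 3/20) → index 0
j=1: u_1=3/20 ∈ [3/20, 3/10) → index 1
j=2: u_2=47/180 ∈ [3/20, 3/10) → index 1
j=3: u_3=67/180 ∈ [3/10, 23/60) → index 2
j=4: u_4=29/60 ∈ [29/60, 37/60) → index 4
j=5: u_5=107/180 ∈ [29/60, 37/60) → index 4
j=6: u_6=127/180 ∈ [2/3, 49/60) → index 6
j=7: u_7=49/60 ∈ [49/60, 11/12) → index 7
j=8: u_8=167/180 ∈ [11/12, 1) → index 8

0 1 1 2 4 4 6 7 8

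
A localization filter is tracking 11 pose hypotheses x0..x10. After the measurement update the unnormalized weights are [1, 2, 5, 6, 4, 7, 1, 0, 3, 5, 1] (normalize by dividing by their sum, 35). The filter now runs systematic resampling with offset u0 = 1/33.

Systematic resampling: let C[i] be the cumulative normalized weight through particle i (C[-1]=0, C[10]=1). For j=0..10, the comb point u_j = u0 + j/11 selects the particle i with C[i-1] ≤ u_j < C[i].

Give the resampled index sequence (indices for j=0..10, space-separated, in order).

1 2 2 3 3 4 5 5 8 9 9

C = [1/35, 3/35, 8/35, 2/5, 18/35, 5/7, 26/35, 26/35, 29/35, 34/35, 1]
j=0: u_0=1/33 ∈ [1/35, 3/35) → index 1
j=1: u_1=4/33 ∈ [3/35, 8/35) → index 2
j=2: u_2=7/33 ∈ [3/35, 8/35) → index 2
j=3: u_3=10/33 ∈ [8/35, 2/5) → index 3
j=4: u_4=13/33 ∈ [8/35, 2/5) → index 3
j=5: u_5=16/33 ∈ [2/5, 18/35) → index 4
j=6: u_6=19/33 ∈ [18/35, 5/7) → index 5
j=7: u_7=2/3 ∈ [18/35, 5/7) → index 5
j=8: u_8=25/33 ∈ [26/35, 29/35) → index 8
j=9: u_9=28/33 ∈ [29/35, 34/35) → index 9
j=10: u_10=31/33 ∈ [29/35, 34/35) → index 9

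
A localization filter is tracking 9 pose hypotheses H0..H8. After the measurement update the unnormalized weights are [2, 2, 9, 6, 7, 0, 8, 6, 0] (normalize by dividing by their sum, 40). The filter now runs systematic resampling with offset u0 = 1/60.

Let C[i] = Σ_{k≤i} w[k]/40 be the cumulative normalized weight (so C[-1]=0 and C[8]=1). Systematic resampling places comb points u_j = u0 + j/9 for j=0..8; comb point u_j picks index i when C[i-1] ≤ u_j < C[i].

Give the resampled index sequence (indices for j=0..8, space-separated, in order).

0 2 2 3 3 4 6 6 7

C = [1/20, 1/10, 13/40, 19/40, 13/20, 13/20, 17/20, 1, 1]
j=0: u_0=1/60 ∈ [0, 1/20) → index 0
j=1: u_1=23/180 ∈ [1/10, 13/40) → index 2
j=2: u_2=43/180 ∈ [1/10, 13/40) → index 2
j=3: u_3=7/20 ∈ [13/40, 19/40) → index 3
j=4: u_4=83/180 ∈ [13/40, 19/40) → index 3
j=5: u_5=103/180 ∈ [19/40, 13/20) → index 4
j=6: u_6=41/60 ∈ [13/20, 17/20) → index 6
j=7: u_7=143/180 ∈ [13/20, 17/20) → index 6
j=8: u_8=163/180 ∈ [17/20, 1) → index 7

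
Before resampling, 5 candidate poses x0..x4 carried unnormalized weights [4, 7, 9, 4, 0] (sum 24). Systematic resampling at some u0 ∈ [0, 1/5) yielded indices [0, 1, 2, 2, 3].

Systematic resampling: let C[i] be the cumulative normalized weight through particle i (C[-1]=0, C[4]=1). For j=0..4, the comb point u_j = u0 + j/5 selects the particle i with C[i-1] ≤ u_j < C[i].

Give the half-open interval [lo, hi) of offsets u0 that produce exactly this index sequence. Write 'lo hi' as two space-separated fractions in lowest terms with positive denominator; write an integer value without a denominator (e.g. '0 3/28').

7/120 1/6

C = [1/6, 11/24, 5/6, 1, 1]
j=0 picked index 0: u0 ∈ [0, 1/6)
j=1 picked index 1: u0 ∈ [-1/30, 31/120)
j=2 picked index 2: u0 ∈ [7/120, 13/30)
j=3 picked index 2: u0 ∈ [-17/120, 7/30)
j=4 picked index 3: u0 ∈ [1/30, 1/5)
intersection: [7/120, 1/6)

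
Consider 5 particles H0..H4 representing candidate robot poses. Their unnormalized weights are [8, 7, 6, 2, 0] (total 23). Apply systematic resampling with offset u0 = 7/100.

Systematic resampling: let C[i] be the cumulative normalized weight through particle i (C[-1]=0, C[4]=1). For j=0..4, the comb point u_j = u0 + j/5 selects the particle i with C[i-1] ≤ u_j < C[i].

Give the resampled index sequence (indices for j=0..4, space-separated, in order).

C = [8/23, 15/23, 21/23, 1, 1]
j=0: u_0=7/100 ∈ [0, 8/23) → index 0
j=1: u_1=27/100 ∈ [0, 8/23) → index 0
j=2: u_2=47/100 ∈ [8/23, 15/23) → index 1
j=3: u_3=67/100 ∈ [15/23, 21/23) → index 2
j=4: u_4=87/100 ∈ [15/23, 21/23) → index 2

0 0 1 2 2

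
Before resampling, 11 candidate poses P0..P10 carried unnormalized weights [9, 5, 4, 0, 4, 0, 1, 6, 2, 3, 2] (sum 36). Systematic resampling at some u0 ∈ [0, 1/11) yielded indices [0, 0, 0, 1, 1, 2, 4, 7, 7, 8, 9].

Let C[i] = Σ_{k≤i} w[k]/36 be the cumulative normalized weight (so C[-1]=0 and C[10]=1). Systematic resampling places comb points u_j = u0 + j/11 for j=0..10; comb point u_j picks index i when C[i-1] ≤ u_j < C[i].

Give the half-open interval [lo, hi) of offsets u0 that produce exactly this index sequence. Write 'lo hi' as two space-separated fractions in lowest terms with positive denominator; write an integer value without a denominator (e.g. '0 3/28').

C = [1/4, 7/18, 1/2, 1/2, 11/18, 11/18, 23/36, 29/36, 31/36, 17/18, 1]
j=0 picked index 0: u0 ∈ [0, 1/4)
j=1 picked index 0: u0 ∈ [-1/11, 7/44)
j=2 picked index 0: u0 ∈ [-2/11, 3/44)
j=3 picked index 1: u0 ∈ [-1/44, 23/198)
j=4 picked index 1: u0 ∈ [-5/44, 5/198)
j=5 picked index 2: u0 ∈ [-13/198, 1/22)
j=6 picked index 4: u0 ∈ [-1/22, 13/198)
j=7 picked index 7: u0 ∈ [1/396, 67/396)
j=8 picked index 7: u0 ∈ [-35/396, 31/396)
j=9 picked index 8: u0 ∈ [-5/396, 17/396)
j=10 picked index 9: u0 ∈ [-19/396, 7/198)
intersection: [1/396, 5/198)

1/396 5/198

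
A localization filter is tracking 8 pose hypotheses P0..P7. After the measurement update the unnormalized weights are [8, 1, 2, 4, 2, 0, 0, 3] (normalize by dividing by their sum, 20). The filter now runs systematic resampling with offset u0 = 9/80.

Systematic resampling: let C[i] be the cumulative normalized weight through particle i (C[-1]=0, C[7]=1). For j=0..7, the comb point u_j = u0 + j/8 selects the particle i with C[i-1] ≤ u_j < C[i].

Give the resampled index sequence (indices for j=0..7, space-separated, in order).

C = [2/5, 9/20, 11/20, 3/4, 17/20, 17/20, 17/20, 1]
j=0: u_0=9/80 ∈ [0, 2/5) → index 0
j=1: u_1=19/80 ∈ [0, 2/5) → index 0
j=2: u_2=29/80 ∈ [0, 2/5) → index 0
j=3: u_3=39/80 ∈ [9/20, 11/20) → index 2
j=4: u_4=49/80 ∈ [11/20, 3/4) → index 3
j=5: u_5=59/80 ∈ [11/20, 3/4) → index 3
j=6: u_6=69/80 ∈ [17/20, 1) → index 7
j=7: u_7=79/80 ∈ [17/20, 1) → index 7

0 0 0 2 3 3 7 7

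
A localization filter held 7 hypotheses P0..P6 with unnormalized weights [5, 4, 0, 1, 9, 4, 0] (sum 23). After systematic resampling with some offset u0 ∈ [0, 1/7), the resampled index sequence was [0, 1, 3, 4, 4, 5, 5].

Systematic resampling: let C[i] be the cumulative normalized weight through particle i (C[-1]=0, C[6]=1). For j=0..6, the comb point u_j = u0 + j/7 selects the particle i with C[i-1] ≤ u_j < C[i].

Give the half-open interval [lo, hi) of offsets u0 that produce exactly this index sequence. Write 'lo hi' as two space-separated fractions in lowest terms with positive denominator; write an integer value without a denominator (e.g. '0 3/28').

18/161 1/7

C = [5/23, 9/23, 9/23, 10/23, 19/23, 1, 1]
j=0 picked index 0: u0 ∈ [0, 5/23)
j=1 picked index 1: u0 ∈ [12/161, 40/161)
j=2 picked index 3: u0 ∈ [17/161, 24/161)
j=3 picked index 4: u0 ∈ [1/161, 64/161)
j=4 picked index 4: u0 ∈ [-22/161, 41/161)
j=5 picked index 5: u0 ∈ [18/161, 2/7)
j=6 picked index 5: u0 ∈ [-5/161, 1/7)
intersection: [18/161, 1/7)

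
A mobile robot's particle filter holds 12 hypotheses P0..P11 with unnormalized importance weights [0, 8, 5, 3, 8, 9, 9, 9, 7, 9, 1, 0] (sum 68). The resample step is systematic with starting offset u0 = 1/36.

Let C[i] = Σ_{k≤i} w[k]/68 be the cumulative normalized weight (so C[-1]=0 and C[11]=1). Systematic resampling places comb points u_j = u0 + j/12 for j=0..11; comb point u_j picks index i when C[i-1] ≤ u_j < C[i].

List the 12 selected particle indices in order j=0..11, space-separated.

C = [0, 2/17, 13/68, 4/17, 6/17, 33/68, 21/34, 3/4, 29/34, 67/68, 1, 1]
j=0: u_0=1/36 ∈ [0, 2/17) → index 1
j=1: u_1=1/9 ∈ [0, 2/17) → index 1
j=2: u_2=7/36 ∈ [13/68, 4/17) → index 3
j=3: u_3=5/18 ∈ [4/17, 6/17) → index 4
j=4: u_4=13/36 ∈ [6/17, 33/68) → index 5
j=5: u_5=4/9 ∈ [6/17, 33/68) → index 5
j=6: u_6=19/36 ∈ [33/68, 21/34) → index 6
j=7: u_7=11/18 ∈ [33/68, 21/34) → index 6
j=8: u_8=25/36 ∈ [21/34, 3/4) → index 7
j=9: u_9=7/9 ∈ [3/4, 29/34) → index 8
j=10: u_10=31/36 ∈ [29/34, 67/68) → index 9
j=11: u_11=17/18 ∈ [29/34, 67/68) → index 9

1 1 3 4 5 5 6 6 7 8 9 9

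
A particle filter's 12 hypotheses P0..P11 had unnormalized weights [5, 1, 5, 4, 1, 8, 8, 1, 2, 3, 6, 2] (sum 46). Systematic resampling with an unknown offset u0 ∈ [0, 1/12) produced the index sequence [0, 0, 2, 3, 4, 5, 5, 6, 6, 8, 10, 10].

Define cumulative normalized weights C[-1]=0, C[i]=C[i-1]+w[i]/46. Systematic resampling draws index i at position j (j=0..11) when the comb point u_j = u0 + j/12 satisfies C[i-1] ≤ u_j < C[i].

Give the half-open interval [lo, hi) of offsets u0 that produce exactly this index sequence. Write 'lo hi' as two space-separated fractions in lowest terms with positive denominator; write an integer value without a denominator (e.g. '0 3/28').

C = [5/46, 3/23, 11/46, 15/46, 8/23, 12/23, 16/23, 33/46, 35/46, 19/23, 22/23, 1]
j=0 picked index 0: u0 ∈ [0, 5/46)
j=1 picked index 0: u0 ∈ [-1/12, 7/276)
j=2 picked index 2: u0 ∈ [-5/138, 5/69)
j=3 picked index 3: u0 ∈ [-1/92, 7/92)
j=4 picked index 4: u0 ∈ [-1/138, 1/69)
j=5 picked index 5: u0 ∈ [-19/276, 29/276)
j=6 picked index 5: u0 ∈ [-7/46, 1/46)
j=7 picked index 6: u0 ∈ [-17/276, 31/276)
j=8 picked index 6: u0 ∈ [-10/69, 2/69)
j=9 picked index 8: u0 ∈ [-3/92, 1/92)
j=10 picked index 10: u0 ∈ [-1/138, 17/138)
j=11 picked index 10: u0 ∈ [-25/276, 11/276)
intersection: [0, 1/92)

0 1/92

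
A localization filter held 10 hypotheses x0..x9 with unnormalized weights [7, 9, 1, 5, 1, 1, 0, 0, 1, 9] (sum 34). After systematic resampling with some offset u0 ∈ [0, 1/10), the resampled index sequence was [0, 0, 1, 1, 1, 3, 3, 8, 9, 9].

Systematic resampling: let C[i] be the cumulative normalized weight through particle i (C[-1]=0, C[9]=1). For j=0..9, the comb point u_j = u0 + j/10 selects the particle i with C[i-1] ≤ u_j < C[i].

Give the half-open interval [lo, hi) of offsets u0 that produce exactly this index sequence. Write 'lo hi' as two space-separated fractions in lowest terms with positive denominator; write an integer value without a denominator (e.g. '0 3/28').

1/170 3/85

C = [7/34, 8/17, 1/2, 11/17, 23/34, 12/17, 12/17, 12/17, 25/34, 1]
j=0 picked index 0: u0 ∈ [0, 7/34)
j=1 picked index 0: u0 ∈ [-1/10, 9/85)
j=2 picked index 1: u0 ∈ [1/170, 23/85)
j=3 picked index 1: u0 ∈ [-8/85, 29/170)
j=4 picked index 1: u0 ∈ [-33/170, 6/85)
j=5 picked index 3: u0 ∈ [0, 5/34)
j=6 picked index 3: u0 ∈ [-1/10, 4/85)
j=7 picked index 8: u0 ∈ [1/170, 3/85)
j=8 picked index 9: u0 ∈ [-11/170, 1/5)
j=9 picked index 9: u0 ∈ [-14/85, 1/10)
intersection: [1/170, 3/85)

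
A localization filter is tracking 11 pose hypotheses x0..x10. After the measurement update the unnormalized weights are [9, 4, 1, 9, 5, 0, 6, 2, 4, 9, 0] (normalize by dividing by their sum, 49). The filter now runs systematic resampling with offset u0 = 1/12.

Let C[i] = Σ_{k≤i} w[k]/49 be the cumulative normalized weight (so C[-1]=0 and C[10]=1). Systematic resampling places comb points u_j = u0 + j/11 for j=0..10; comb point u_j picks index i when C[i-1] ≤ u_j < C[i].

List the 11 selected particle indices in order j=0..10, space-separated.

0 0 1 3 3 4 6 7 8 9 9

C = [9/49, 13/49, 2/7, 23/49, 4/7, 4/7, 34/49, 36/49, 40/49, 1, 1]
j=0: u_0=1/12 ∈ [0, 9/49) → index 0
j=1: u_1=23/132 ∈ [0, 9/49) → index 0
j=2: u_2=35/132 ∈ [9/49, 13/49) → index 1
j=3: u_3=47/132 ∈ [2/7, 23/49) → index 3
j=4: u_4=59/132 ∈ [2/7, 23/49) → index 3
j=5: u_5=71/132 ∈ [23/49, 4/7) → index 4
j=6: u_6=83/132 ∈ [4/7, 34/49) → index 6
j=7: u_7=95/132 ∈ [34/49, 36/49) → index 7
j=8: u_8=107/132 ∈ [36/49, 40/49) → index 8
j=9: u_9=119/132 ∈ [40/49, 1) → index 9
j=10: u_10=131/132 ∈ [40/49, 1) → index 9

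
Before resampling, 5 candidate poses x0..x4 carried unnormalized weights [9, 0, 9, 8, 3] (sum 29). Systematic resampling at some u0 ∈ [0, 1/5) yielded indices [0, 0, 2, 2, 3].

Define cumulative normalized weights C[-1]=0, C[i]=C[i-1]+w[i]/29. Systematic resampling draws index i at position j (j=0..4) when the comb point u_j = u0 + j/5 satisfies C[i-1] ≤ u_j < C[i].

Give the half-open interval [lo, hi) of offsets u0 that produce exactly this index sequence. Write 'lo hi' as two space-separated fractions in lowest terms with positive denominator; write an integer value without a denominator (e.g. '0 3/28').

C = [9/29, 9/29, 18/29, 26/29, 1]
j=0 picked index 0: u0 ∈ [0, 9/29)
j=1 picked index 0: u0 ∈ [-1/5, 16/145)
j=2 picked index 2: u0 ∈ [-13/145, 32/145)
j=3 picked index 2: u0 ∈ [-42/145, 3/145)
j=4 picked index 3: u0 ∈ [-26/145, 14/145)
intersection: [0, 3/145)

0 3/145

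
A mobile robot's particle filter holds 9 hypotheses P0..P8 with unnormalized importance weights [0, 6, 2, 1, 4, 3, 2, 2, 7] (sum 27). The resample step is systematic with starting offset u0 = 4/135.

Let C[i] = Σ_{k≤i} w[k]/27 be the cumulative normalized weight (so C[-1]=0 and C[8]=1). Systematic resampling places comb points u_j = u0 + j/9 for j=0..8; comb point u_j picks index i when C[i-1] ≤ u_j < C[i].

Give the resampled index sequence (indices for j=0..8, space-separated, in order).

1 1 2 4 4 5 7 8 8

C = [0, 2/9, 8/27, 1/3, 13/27, 16/27, 2/3, 20/27, 1]
j=0: u_0=4/135 ∈ [0, 2/9) → index 1
j=1: u_1=19/135 ∈ [0, 2/9) → index 1
j=2: u_2=34/135 ∈ [2/9, 8/27) → index 2
j=3: u_3=49/135 ∈ [1/3, 13/27) → index 4
j=4: u_4=64/135 ∈ [1/3, 13/27) → index 4
j=5: u_5=79/135 ∈ [13/27, 16/27) → index 5
j=6: u_6=94/135 ∈ [2/3, 20/27) → index 7
j=7: u_7=109/135 ∈ [20/27, 1) → index 8
j=8: u_8=124/135 ∈ [20/27, 1) → index 8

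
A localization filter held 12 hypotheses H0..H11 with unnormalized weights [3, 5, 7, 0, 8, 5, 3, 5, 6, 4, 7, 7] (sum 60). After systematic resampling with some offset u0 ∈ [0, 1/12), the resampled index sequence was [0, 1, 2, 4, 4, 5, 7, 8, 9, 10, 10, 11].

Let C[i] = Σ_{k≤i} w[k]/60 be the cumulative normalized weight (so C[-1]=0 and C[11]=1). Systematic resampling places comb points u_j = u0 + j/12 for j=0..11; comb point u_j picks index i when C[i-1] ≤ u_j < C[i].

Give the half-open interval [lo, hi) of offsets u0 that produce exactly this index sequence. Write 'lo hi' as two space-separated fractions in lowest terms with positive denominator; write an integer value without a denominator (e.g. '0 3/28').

C = [1/20, 2/15, 1/4, 1/4, 23/60, 7/15, 31/60, 3/5, 7/10, 23/30, 53/60, 1]
j=0 picked index 0: u0 ∈ [0, 1/20)
j=1 picked index 1: u0 ∈ [-1/30, 1/20)
j=2 picked index 2: u0 ∈ [-1/30, 1/12)
j=3 picked index 4: u0 ∈ [0, 2/15)
j=4 picked index 4: u0 ∈ [-1/12, 1/20)
j=5 picked index 5: u0 ∈ [-1/30, 1/20)
j=6 picked index 7: u0 ∈ [1/60, 1/10)
j=7 picked index 8: u0 ∈ [1/60, 7/60)
j=8 picked index 9: u0 ∈ [1/30, 1/10)
j=9 picked index 10: u0 ∈ [1/60, 2/15)
j=10 picked index 10: u0 ∈ [-1/15, 1/20)
j=11 picked index 11: u0 ∈ [-1/30, 1/12)
intersection: [1/30, 1/20)

1/30 1/20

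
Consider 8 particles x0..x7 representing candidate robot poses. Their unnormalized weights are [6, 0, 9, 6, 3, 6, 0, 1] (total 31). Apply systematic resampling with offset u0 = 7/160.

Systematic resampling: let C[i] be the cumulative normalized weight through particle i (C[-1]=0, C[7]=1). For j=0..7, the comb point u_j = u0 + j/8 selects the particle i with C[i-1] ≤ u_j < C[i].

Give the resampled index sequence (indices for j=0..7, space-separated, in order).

C = [6/31, 6/31, 15/31, 21/31, 24/31, 30/31, 30/31, 1]
j=0: u_0=7/160 ∈ [0, 6/31) → index 0
j=1: u_1=27/160 ∈ [0, 6/31) → index 0
j=2: u_2=47/160 ∈ [6/31, 15/31) → index 2
j=3: u_3=67/160 ∈ [6/31, 15/31) → index 2
j=4: u_4=87/160 ∈ [15/31, 21/31) → index 3
j=5: u_5=107/160 ∈ [15/31, 21/31) → index 3
j=6: u_6=127/160 ∈ [24/31, 30/31) → index 5
j=7: u_7=147/160 ∈ [24/31, 30/31) → index 5

0 0 2 2 3 3 5 5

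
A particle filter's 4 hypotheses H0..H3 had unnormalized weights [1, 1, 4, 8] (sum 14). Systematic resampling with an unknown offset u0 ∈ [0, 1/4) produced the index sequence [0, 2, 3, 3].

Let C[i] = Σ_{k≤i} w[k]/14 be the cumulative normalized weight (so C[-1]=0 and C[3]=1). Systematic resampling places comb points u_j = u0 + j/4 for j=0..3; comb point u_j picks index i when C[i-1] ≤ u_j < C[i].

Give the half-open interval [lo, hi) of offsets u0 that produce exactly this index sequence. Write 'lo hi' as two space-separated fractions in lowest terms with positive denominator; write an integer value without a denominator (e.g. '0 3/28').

0 1/14

C = [1/14, 1/7, 3/7, 1]
j=0 picked index 0: u0 ∈ [0, 1/14)
j=1 picked index 2: u0 ∈ [-3/28, 5/28)
j=2 picked index 3: u0 ∈ [-1/14, 1/2)
j=3 picked index 3: u0 ∈ [-9/28, 1/4)
intersection: [0, 1/14)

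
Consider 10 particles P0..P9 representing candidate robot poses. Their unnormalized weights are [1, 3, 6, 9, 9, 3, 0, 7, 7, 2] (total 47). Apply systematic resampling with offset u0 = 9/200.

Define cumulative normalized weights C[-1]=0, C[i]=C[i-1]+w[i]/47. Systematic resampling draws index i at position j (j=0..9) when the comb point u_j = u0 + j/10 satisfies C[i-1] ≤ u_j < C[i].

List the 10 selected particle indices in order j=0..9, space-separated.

C = [1/47, 4/47, 10/47, 19/47, 28/47, 31/47, 31/47, 38/47, 45/47, 1]
j=0: u_0=9/200 ∈ [1/47, 4/47) → index 1
j=1: u_1=29/200 ∈ [4/47, 10/47) → index 2
j=2: u_2=49/200 ∈ [10/47, 19/47) → index 3
j=3: u_3=69/200 ∈ [10/47, 19/47) → index 3
j=4: u_4=89/200 ∈ [19/47, 28/47) → index 4
j=5: u_5=109/200 ∈ [19/47, 28/47) → index 4
j=6: u_6=129/200 ∈ [28/47, 31/47) → index 5
j=7: u_7=149/200 ∈ [31/47, 38/47) → index 7
j=8: u_8=169/200 ∈ [38/47, 45/47) → index 8
j=9: u_9=189/200 ∈ [38/47, 45/47) → index 8

1 2 3 3 4 4 5 7 8 8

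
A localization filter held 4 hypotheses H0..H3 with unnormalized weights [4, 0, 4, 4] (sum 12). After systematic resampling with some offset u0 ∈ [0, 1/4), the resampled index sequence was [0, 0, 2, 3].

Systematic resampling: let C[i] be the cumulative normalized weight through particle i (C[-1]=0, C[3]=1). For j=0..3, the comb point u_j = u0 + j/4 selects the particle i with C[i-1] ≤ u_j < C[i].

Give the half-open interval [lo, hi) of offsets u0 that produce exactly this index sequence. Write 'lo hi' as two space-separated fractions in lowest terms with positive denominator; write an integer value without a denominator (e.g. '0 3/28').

0 1/12

C = [1/3, 1/3, 2/3, 1]
j=0 picked index 0: u0 ∈ [0, 1/3)
j=1 picked index 0: u0 ∈ [-1/4, 1/12)
j=2 picked index 2: u0 ∈ [-1/6, 1/6)
j=3 picked index 3: u0 ∈ [-1/12, 1/4)
intersection: [0, 1/12)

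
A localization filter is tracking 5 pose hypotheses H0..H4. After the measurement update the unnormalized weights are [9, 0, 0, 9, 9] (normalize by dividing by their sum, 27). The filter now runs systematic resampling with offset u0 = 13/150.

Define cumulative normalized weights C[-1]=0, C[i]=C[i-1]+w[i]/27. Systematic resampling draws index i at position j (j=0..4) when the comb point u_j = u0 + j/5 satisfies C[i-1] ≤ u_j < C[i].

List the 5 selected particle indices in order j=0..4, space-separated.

C = [1/3, 1/3, 1/3, 2/3, 1]
j=0: u_0=13/150 ∈ [0, 1/3) → index 0
j=1: u_1=43/150 ∈ [0, 1/3) → index 0
j=2: u_2=73/150 ∈ [1/3, 2/3) → index 3
j=3: u_3=103/150 ∈ [2/3, 1) → index 4
j=4: u_4=133/150 ∈ [2/3, 1) → index 4

0 0 3 4 4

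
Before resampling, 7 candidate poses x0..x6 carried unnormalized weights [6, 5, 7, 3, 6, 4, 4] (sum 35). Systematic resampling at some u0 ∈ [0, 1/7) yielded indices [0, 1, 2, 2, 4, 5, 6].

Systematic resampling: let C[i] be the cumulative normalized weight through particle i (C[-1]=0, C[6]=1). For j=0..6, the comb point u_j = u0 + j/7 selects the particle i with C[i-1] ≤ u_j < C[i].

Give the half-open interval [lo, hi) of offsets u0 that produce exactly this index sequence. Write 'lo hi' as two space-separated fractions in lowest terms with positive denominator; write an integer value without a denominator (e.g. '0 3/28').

2/35 3/35

C = [6/35, 11/35, 18/35, 3/5, 27/35, 31/35, 1]
j=0 picked index 0: u0 ∈ [0, 6/35)
j=1 picked index 1: u0 ∈ [1/35, 6/35)
j=2 picked index 2: u0 ∈ [1/35, 8/35)
j=3 picked index 2: u0 ∈ [-4/35, 3/35)
j=4 picked index 4: u0 ∈ [1/35, 1/5)
j=5 picked index 5: u0 ∈ [2/35, 6/35)
j=6 picked index 6: u0 ∈ [1/35, 1/7)
intersection: [2/35, 3/35)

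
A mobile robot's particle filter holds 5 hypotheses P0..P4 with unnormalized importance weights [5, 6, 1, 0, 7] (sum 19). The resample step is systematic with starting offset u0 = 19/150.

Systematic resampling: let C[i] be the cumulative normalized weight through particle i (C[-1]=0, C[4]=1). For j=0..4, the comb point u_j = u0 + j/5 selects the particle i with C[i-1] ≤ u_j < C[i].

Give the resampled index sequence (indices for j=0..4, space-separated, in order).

C = [5/19, 11/19, 12/19, 12/19, 1]
j=0: u_0=19/150 ∈ [0, 5/19) → index 0
j=1: u_1=49/150 ∈ [5/19, 11/19) → index 1
j=2: u_2=79/150 ∈ [5/19, 11/19) → index 1
j=3: u_3=109/150 ∈ [12/19, 1) → index 4
j=4: u_4=139/150 ∈ [12/19, 1) → index 4

0 1 1 4 4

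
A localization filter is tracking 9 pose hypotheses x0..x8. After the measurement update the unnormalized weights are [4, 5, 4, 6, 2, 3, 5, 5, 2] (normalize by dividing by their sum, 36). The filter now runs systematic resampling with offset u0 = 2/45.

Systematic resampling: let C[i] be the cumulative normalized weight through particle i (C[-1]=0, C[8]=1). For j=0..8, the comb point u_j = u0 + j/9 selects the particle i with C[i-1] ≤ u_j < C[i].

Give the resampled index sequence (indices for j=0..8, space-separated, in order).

C = [1/9, 1/4, 13/36, 19/36, 7/12, 2/3, 29/36, 17/18, 1]
j=0: u_0=2/45 ∈ [0, 1/9) → index 0
j=1: u_1=7/45 ∈ [1/9, 1/4) → index 1
j=2: u_2=4/15 ∈ [1/4, 13/36) → index 2
j=3: u_3=17/45 ∈ [13/36, 19/36) → index 3
j=4: u_4=22/45 ∈ [13/36, 19/36) → index 3
j=5: u_5=3/5 ∈ [7/12, 2/3) → index 5
j=6: u_6=32/45 ∈ [2/3, 29/36) → index 6
j=7: u_7=37/45 ∈ [29/36, 17/18) → index 7
j=8: u_8=14/15 ∈ [29/36, 17/18) → index 7

0 1 2 3 3 5 6 7 7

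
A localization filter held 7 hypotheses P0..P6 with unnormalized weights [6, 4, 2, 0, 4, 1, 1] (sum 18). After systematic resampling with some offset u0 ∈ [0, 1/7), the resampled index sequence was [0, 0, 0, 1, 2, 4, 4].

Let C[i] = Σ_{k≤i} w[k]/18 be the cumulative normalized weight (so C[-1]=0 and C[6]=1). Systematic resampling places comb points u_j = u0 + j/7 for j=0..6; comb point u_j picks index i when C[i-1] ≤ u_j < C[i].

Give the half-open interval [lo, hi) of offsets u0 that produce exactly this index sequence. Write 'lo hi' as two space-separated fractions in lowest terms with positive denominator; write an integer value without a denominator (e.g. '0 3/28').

0 2/63

C = [1/3, 5/9, 2/3, 2/3, 8/9, 17/18, 1]
j=0 picked index 0: u0 ∈ [0, 1/3)
j=1 picked index 0: u0 ∈ [-1/7, 4/21)
j=2 picked index 0: u0 ∈ [-2/7, 1/21)
j=3 picked index 1: u0 ∈ [-2/21, 8/63)
j=4 picked index 2: u0 ∈ [-1/63, 2/21)
j=5 picked index 4: u0 ∈ [-1/21, 11/63)
j=6 picked index 4: u0 ∈ [-4/21, 2/63)
intersection: [0, 2/63)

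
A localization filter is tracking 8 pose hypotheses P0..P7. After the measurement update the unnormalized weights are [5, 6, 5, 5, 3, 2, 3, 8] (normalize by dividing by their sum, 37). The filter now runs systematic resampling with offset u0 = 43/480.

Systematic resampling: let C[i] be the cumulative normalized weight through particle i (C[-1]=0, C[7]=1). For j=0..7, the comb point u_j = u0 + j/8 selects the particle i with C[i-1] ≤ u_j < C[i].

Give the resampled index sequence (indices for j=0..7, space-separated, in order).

0 1 2 3 4 6 7 7

C = [5/37, 11/37, 16/37, 21/37, 24/37, 26/37, 29/37, 1]
j=0: u_0=43/480 ∈ [0, 5/37) → index 0
j=1: u_1=103/480 ∈ [5/37, 11/37) → index 1
j=2: u_2=163/480 ∈ [11/37, 16/37) → index 2
j=3: u_3=223/480 ∈ [16/37, 21/37) → index 3
j=4: u_4=283/480 ∈ [21/37, 24/37) → index 4
j=5: u_5=343/480 ∈ [26/37, 29/37) → index 6
j=6: u_6=403/480 ∈ [29/37, 1) → index 7
j=7: u_7=463/480 ∈ [29/37, 1) → index 7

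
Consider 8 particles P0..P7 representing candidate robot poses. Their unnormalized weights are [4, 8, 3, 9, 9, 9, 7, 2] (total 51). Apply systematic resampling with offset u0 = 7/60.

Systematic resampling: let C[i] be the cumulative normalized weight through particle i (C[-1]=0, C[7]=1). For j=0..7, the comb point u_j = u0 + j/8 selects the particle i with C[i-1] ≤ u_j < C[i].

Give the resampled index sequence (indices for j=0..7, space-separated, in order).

C = [4/51, 4/17, 5/17, 8/17, 11/17, 14/17, 49/51, 1]
j=0: u_0=7/60 ∈ [4/51, 4/17) → index 1
j=1: u_1=29/120 ∈ [4/17, 5/17) → index 2
j=2: u_2=11/30 ∈ [5/17, 8/17) → index 3
j=3: u_3=59/120 ∈ [8/17, 11/17) → index 4
j=4: u_4=37/60 ∈ [8/17, 11/17) → index 4
j=5: u_5=89/120 ∈ [11/17, 14/17) → index 5
j=6: u_6=13/15 ∈ [14/17, 49/51) → index 6
j=7: u_7=119/120 ∈ [49/51, 1) → index 7

1 2 3 4 4 5 6 7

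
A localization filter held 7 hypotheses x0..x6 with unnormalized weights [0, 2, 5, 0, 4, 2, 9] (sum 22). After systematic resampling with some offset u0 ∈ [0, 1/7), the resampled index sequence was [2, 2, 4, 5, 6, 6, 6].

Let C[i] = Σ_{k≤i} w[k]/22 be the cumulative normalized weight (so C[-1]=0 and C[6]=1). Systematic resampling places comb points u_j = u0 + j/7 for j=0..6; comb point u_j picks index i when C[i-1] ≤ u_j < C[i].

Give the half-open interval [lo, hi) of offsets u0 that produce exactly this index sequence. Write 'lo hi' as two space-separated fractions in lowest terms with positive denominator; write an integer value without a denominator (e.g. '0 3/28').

C = [0, 1/11, 7/22, 7/22, 1/2, 13/22, 1]
j=0 picked index 2: u0 ∈ [1/11, 7/22)
j=1 picked index 2: u0 ∈ [-4/77, 27/154)
j=2 picked index 4: u0 ∈ [5/154, 3/14)
j=3 picked index 5: u0 ∈ [1/14, 25/154)
j=4 picked index 6: u0 ∈ [3/154, 3/7)
j=5 picked index 6: u0 ∈ [-19/154, 2/7)
j=6 picked index 6: u0 ∈ [-41/154, 1/7)
intersection: [1/11, 1/7)

1/11 1/7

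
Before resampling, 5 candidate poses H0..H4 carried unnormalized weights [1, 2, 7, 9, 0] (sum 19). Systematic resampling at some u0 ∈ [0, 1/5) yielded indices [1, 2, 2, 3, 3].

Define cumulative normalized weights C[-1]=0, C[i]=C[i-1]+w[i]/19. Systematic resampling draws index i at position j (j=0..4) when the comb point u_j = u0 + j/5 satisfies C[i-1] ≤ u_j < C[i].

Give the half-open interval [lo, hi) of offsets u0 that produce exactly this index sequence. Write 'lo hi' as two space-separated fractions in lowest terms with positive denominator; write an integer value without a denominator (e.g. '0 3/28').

1/19 12/95

C = [1/19, 3/19, 10/19, 1, 1]
j=0 picked index 1: u0 ∈ [1/19, 3/19)
j=1 picked index 2: u0 ∈ [-4/95, 31/95)
j=2 picked index 2: u0 ∈ [-23/95, 12/95)
j=3 picked index 3: u0 ∈ [-7/95, 2/5)
j=4 picked index 3: u0 ∈ [-26/95, 1/5)
intersection: [1/19, 12/95)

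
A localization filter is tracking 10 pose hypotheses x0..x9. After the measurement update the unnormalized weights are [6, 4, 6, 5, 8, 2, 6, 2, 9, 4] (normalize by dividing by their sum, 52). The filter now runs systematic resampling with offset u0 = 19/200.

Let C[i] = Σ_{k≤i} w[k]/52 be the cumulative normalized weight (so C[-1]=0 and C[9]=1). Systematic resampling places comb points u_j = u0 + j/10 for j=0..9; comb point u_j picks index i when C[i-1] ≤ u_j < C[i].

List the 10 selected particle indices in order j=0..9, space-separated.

C = [3/26, 5/26, 4/13, 21/52, 29/52, 31/52, 37/52, 3/4, 12/13, 1]
j=0: u_0=19/200 ∈ [0, 3/26) → index 0
j=1: u_1=39/200 ∈ [5/26, 4/13) → index 2
j=2: u_2=59/200 ∈ [5/26, 4/13) → index 2
j=3: u_3=79/200 ∈ [4/13, 21/52) → index 3
j=4: u_4=99/200 ∈ [21/52, 29/52) → index 4
j=5: u_5=119/200 ∈ [29/52, 31/52) → index 5
j=6: u_6=139/200 ∈ [31/52, 37/52) → index 6
j=7: u_7=159/200 ∈ [3/4, 12/13) → index 8
j=8: u_8=179/200 ∈ [3/4, 12/13) → index 8
j=9: u_9=199/200 ∈ [12/13, 1) → index 9

0 2 2 3 4 5 6 8 8 9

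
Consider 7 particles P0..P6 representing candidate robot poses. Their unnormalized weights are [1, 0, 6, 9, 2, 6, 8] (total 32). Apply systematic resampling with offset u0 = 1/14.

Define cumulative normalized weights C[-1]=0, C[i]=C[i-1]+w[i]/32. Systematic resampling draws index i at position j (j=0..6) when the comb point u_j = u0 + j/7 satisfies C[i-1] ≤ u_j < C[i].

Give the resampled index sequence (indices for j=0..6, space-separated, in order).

2 2 3 4 5 6 6

C = [1/32, 1/32, 7/32, 1/2, 9/16, 3/4, 1]
j=0: u_0=1/14 ∈ [1/32, 7/32) → index 2
j=1: u_1=3/14 ∈ [1/32, 7/32) → index 2
j=2: u_2=5/14 ∈ [7/32, 1/2) → index 3
j=3: u_3=1/2 ∈ [1/2, 9/16) → index 4
j=4: u_4=9/14 ∈ [9/16, 3/4) → index 5
j=5: u_5=11/14 ∈ [3/4, 1) → index 6
j=6: u_6=13/14 ∈ [3/4, 1) → index 6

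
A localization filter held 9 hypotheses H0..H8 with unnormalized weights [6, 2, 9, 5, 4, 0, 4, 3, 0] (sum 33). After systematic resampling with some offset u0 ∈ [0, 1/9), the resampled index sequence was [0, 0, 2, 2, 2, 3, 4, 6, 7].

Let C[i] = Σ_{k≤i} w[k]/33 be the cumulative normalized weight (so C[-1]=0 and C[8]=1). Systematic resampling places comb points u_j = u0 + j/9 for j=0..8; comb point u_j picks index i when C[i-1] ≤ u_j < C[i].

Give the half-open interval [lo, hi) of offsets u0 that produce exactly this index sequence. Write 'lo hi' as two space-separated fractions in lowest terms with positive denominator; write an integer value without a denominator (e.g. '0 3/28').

C = [2/11, 8/33, 17/33, 2/3, 26/33, 26/33, 10/11, 1, 1]
j=0 picked index 0: u0 ∈ [0, 2/11)
j=1 picked index 0: u0 ∈ [-1/9, 7/99)
j=2 picked index 2: u0 ∈ [2/99, 29/99)
j=3 picked index 2: u0 ∈ [-1/11, 2/11)
j=4 picked index 2: u0 ∈ [-20/99, 7/99)
j=5 picked index 3: u0 ∈ [-4/99, 1/9)
j=6 picked index 4: u0 ∈ [0, 4/33)
j=7 picked index 6: u0 ∈ [1/99, 13/99)
j=8 picked index 7: u0 ∈ [2/99, 1/9)
intersection: [2/99, 7/99)

2/99 7/99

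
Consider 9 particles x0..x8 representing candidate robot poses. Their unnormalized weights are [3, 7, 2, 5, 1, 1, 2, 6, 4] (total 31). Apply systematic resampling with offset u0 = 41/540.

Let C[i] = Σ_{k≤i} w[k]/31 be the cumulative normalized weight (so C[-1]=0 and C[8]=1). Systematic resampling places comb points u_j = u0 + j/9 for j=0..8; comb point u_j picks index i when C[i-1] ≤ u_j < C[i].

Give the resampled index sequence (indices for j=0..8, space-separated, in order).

0 1 1 3 3 6 7 7 8

C = [3/31, 10/31, 12/31, 17/31, 18/31, 19/31, 21/31, 27/31, 1]
j=0: u_0=41/540 ∈ [0, 3/31) → index 0
j=1: u_1=101/540 ∈ [3/31, 10/31) → index 1
j=2: u_2=161/540 ∈ [3/31, 10/31) → index 1
j=3: u_3=221/540 ∈ [12/31, 17/31) → index 3
j=4: u_4=281/540 ∈ [12/31, 17/31) → index 3
j=5: u_5=341/540 ∈ [19/31, 21/31) → index 6
j=6: u_6=401/540 ∈ [21/31, 27/31) → index 7
j=7: u_7=461/540 ∈ [21/31, 27/31) → index 7
j=8: u_8=521/540 ∈ [27/31, 1) → index 8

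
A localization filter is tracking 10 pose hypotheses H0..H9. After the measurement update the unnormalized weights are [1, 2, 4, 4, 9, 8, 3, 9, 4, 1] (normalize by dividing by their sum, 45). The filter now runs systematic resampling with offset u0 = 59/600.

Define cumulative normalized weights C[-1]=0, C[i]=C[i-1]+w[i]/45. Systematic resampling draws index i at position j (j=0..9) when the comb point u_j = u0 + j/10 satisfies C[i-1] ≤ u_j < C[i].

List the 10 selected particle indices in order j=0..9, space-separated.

C = [1/45, 1/15, 7/45, 11/45, 4/9, 28/45, 31/45, 8/9, 44/45, 1]
j=0: u_0=59/600 ∈ [1/15, 7/45) → index 2
j=1: u_1=119/600 ∈ [7/45, 11/45) → index 3
j=2: u_2=179/600 ∈ [11/45, 4/9) → index 4
j=3: u_3=239/600 ∈ [11/45, 4/9) → index 4
j=4: u_4=299/600 ∈ [4/9, 28/45) → index 5
j=5: u_5=359/600 ∈ [4/9, 28/45) → index 5
j=6: u_6=419/600 ∈ [31/45, 8/9) → index 7
j=7: u_7=479/600 ∈ [31/45, 8/9) → index 7
j=8: u_8=539/600 ∈ [8/9, 44/45) → index 8
j=9: u_9=599/600 ∈ [44/45, 1) → index 9

2 3 4 4 5 5 7 7 8 9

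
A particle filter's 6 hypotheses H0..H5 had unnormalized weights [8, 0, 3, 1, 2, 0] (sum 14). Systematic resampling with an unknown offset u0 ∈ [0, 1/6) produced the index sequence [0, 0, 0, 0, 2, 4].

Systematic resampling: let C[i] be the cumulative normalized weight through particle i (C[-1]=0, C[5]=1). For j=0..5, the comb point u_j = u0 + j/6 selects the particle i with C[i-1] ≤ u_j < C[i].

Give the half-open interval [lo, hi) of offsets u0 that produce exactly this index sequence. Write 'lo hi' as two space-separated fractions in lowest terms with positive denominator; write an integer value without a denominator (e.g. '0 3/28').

C = [4/7, 4/7, 11/14, 6/7, 1, 1]
j=0 picked index 0: u0 ∈ [0, 4/7)
j=1 picked index 0: u0 ∈ [-1/6, 17/42)
j=2 picked index 0: u0 ∈ [-1/3, 5/21)
j=3 picked index 0: u0 ∈ [-1/2, 1/14)
j=4 picked index 2: u0 ∈ [-2/21, 5/42)
j=5 picked index 4: u0 ∈ [1/42, 1/6)
intersection: [1/42, 1/14)

1/42 1/14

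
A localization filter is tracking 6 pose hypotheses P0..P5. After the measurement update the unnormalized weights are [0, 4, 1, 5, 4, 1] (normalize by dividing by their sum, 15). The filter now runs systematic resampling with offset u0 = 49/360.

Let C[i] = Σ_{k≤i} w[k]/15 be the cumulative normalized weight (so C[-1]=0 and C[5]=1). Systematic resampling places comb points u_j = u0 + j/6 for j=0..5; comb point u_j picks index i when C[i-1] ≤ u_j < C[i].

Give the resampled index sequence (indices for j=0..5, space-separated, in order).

C = [0, 4/15, 1/3, 2/3, 14/15, 1]
j=0: u_0=49/360 ∈ [0, 4/15) → index 1
j=1: u_1=109/360 ∈ [4/15, 1/3) → index 2
j=2: u_2=169/360 ∈ [1/3, 2/3) → index 3
j=3: u_3=229/360 ∈ [1/3, 2/3) → index 3
j=4: u_4=289/360 ∈ [2/3, 14/15) → index 4
j=5: u_5=349/360 ∈ [14/15, 1) → index 5

1 2 3 3 4 5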